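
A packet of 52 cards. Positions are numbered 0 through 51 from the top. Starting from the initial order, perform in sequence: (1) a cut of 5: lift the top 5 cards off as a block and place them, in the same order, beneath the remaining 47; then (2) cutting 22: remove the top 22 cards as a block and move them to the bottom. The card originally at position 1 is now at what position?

Track the card from position 1 forward through each operation:
  after op 1 (cut 5): 1 → 48
  after op 2 (cut 22): 48 → 26

26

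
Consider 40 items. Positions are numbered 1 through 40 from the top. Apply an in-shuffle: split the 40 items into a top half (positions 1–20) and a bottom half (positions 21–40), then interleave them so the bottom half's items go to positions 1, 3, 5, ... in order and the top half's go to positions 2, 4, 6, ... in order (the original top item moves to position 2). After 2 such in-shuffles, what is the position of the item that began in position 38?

Track the item's position through each in-shuffle:
38 → 35 → 29

29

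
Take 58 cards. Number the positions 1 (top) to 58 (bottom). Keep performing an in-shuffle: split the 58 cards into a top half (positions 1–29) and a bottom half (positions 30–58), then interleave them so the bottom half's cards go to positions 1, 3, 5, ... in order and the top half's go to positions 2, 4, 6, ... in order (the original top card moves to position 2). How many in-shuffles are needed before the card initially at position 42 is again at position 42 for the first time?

Follow position 42 under repeated in-shuffles:
42 → 25 → 50 → 41 → 23 → 46 → 33 → 7 → ... → 42 (length 58)
It first returns after 58 in-shuffles.

58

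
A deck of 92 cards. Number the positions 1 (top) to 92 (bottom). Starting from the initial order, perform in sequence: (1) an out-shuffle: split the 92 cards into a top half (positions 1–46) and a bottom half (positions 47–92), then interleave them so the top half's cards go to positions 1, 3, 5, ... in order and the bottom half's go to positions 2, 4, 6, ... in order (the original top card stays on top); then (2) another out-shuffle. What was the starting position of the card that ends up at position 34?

32

Undo the operations in reverse order, starting from position 34:
  undo op 2 (out-shuffle, from bottom half): 34 ← 63
  undo op 1 (out-shuffle, from top half): 63 ← 32
So the card at position 34 came from original position 32.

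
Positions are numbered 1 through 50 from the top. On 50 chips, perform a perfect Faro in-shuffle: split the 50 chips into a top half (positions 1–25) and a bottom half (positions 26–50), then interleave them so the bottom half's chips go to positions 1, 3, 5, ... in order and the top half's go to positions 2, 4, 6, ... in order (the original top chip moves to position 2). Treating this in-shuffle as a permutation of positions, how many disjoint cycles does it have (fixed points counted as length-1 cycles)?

7

Trace each unvisited position around until it returns:
(1 2 4 8 16 32 13 26) (3 6 12 24 48 45 39 27) (5 10 20 40 29 7 14 28) (9 18 36 21 42 33 15 30) (11 22 44 37 23 46 41 31) (17 34) (19 38 25 50 49 47 43 35)
7 cycles in total.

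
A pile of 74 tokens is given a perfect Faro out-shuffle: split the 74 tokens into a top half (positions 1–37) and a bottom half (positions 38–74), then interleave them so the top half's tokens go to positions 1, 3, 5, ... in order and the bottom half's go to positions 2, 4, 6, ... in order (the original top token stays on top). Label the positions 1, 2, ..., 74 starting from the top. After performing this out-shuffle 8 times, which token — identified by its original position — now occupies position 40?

Work backwards from position 40, undoing one out-shuffle at a time:
40 ← 57 ← 29 ← 15 ← 8 ← 41 ← 21 ← 11 ← 6
So the token now at position 40 started at position 6.

6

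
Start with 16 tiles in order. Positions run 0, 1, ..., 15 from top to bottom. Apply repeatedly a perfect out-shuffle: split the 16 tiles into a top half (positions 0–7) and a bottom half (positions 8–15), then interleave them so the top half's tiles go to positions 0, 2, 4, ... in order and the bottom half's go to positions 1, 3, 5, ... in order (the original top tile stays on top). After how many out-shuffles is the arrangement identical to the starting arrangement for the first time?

The out-shuffle permutes the 16 positions with cycle lengths [1, 1, 2, 4, 4, 4].
Every tile is home exactly when every cycle has completed a whole number of laps, i.e. after lcm(1, 2, 4) = 4 out-shuffles.

4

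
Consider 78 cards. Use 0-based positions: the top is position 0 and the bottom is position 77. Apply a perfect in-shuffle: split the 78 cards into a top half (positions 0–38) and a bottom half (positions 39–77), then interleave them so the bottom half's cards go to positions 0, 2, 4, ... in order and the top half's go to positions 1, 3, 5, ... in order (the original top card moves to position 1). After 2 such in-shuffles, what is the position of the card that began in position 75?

66

Track the card's position through each in-shuffle:
75 → 72 → 66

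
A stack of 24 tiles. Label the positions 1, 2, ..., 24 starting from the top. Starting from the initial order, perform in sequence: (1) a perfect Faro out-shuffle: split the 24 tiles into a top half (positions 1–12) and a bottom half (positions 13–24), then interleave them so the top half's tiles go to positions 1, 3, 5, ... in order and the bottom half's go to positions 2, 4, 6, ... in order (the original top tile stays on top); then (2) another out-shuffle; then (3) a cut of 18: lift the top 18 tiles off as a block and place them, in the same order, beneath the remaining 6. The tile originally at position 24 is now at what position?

6

Track the tile from position 24 forward through each operation:
  after op 1 (out-shuffle): 24 → 24
  after op 2 (out-shuffle): 24 → 24
  after op 3 (cut 18): 24 → 6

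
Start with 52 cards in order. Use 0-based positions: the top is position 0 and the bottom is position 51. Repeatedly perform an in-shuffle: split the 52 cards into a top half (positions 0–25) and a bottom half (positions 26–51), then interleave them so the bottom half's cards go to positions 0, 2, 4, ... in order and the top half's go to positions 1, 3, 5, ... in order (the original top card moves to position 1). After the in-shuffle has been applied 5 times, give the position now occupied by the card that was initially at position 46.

Track the card's position through each in-shuffle:
46 → 40 → 28 → 4 → 9 → 19

19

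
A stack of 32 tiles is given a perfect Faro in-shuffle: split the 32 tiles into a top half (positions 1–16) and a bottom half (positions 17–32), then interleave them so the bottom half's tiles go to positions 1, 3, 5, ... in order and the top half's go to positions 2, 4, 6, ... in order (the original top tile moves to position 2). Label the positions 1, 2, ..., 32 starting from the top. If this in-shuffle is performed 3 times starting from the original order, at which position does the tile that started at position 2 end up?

16

Track the tile's position through each in-shuffle:
2 → 4 → 8 → 16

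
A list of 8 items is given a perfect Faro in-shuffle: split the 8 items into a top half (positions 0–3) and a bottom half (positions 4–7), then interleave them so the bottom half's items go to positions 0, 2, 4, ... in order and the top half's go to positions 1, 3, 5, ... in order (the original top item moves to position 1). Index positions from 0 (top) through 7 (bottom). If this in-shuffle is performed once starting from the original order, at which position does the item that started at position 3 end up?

Track the item's position through each in-shuffle:
3 → 7

7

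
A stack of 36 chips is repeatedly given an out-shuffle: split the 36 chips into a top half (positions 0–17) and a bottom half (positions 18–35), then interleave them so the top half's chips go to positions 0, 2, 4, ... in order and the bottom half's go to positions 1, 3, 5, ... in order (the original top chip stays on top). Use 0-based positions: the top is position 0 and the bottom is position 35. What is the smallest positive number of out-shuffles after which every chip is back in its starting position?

The out-shuffle permutes the 36 positions with cycle lengths [1, 1, 3, 3, 4, 12, 12].
Every chip is home exactly when every cycle has completed a whole number of laps, i.e. after lcm(1, 3, 4, 12) = 12 out-shuffles.

12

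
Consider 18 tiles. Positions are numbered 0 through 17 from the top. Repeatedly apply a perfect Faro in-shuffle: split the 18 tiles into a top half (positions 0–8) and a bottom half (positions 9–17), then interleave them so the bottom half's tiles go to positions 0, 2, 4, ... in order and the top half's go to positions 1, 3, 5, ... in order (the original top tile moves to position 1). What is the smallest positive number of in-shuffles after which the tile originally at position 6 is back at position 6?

18

Follow position 6 under repeated in-shuffles:
6 → 13 → 8 → 17 → 16 → 14 → 10 → 2 → 5 → 11 → 4 → 9 → 0 → 1 → 3 → 7 → 15 → 12 → 6
It first returns after 18 in-shuffles.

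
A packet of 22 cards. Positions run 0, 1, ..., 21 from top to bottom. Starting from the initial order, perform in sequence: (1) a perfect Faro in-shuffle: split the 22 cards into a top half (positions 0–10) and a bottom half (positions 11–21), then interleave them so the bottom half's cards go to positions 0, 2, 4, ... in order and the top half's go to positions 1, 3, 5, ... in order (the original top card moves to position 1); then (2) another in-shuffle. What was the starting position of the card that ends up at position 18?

21

Undo the operations in reverse order, starting from position 18:
  undo op 2 (in-shuffle, from bottom half): 18 ← 20
  undo op 1 (in-shuffle, from bottom half): 20 ← 21
So the card at position 18 came from original position 21.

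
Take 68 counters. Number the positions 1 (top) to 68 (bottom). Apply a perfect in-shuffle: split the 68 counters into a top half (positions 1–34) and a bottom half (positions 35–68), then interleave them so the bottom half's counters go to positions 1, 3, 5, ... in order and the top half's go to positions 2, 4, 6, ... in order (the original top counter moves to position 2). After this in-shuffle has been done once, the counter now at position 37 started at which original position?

Work backwards from position 37, undoing one in-shuffle at a time:
37 ← 53
So the counter now at position 37 started at position 53.

53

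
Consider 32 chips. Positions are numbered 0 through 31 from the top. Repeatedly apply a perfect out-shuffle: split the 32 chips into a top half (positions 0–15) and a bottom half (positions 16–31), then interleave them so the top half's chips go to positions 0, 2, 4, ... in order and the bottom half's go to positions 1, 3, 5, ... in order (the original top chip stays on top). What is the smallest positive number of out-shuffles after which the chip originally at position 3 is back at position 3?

5

Follow position 3 under repeated out-shuffles:
3 → 6 → 12 → 24 → 17 → 3
It first returns after 5 out-shuffles.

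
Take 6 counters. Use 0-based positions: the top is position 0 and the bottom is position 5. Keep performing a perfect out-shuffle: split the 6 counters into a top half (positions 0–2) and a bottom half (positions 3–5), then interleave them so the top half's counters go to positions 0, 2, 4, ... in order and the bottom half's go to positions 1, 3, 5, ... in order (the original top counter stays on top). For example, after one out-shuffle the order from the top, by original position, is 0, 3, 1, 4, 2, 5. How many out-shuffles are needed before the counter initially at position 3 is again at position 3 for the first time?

Follow position 3 under repeated out-shuffles:
3 → 1 → 2 → 4 → 3
It first returns after 4 out-shuffles.

4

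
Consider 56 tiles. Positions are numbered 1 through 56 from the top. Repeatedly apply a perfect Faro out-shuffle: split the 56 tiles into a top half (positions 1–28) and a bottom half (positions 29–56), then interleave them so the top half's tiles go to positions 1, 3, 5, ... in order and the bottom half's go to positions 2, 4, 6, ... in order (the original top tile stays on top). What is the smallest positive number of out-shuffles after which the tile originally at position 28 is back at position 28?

Follow position 28 under repeated out-shuffles:
28 → 55 → 54 → 52 → 48 → 40 → 24 → 47 → 38 → 20 → 39 → 22 → 43 → 30 → 4 → 7 → 13 → 25 → 49 → 42 → 28
It first returns after 20 out-shuffles.

20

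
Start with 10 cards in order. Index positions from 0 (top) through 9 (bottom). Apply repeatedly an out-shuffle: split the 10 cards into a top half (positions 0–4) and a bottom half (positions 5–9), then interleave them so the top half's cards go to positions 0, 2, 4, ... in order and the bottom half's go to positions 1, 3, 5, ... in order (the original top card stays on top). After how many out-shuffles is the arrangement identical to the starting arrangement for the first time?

The out-shuffle permutes the 10 positions with cycle lengths [1, 1, 2, 6].
Every card is home exactly when every cycle has completed a whole number of laps, i.e. after lcm(1, 2, 6) = 6 out-shuffles.

6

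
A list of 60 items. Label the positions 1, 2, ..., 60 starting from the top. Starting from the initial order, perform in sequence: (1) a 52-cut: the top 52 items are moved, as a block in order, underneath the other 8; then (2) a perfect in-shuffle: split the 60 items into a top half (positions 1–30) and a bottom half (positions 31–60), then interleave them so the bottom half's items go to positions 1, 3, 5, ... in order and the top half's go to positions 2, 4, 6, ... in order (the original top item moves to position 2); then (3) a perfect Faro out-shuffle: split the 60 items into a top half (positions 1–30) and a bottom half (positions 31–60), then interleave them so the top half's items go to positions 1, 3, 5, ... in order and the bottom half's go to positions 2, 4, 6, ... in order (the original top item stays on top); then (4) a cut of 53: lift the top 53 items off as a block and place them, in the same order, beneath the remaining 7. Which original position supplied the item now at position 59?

20

Undo the operations in reverse order, starting from position 59:
  undo op 4 (cut 53): 59 ← 52
  undo op 3 (out-shuffle, from bottom half): 52 ← 56
  undo op 2 (in-shuffle, from top half): 56 ← 28
  undo op 1 (cut 52): 28 ← 20
So the item at position 59 came from original position 20.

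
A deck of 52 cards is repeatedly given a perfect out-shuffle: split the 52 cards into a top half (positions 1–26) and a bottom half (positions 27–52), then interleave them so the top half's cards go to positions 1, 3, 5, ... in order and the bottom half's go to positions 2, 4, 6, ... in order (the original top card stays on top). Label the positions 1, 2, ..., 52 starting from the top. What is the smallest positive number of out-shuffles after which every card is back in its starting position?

8

The out-shuffle permutes the 52 positions with cycle lengths [1, 1, 2, 8, 8, 8, 8, 8, 8].
Every card is home exactly when every cycle has completed a whole number of laps, i.e. after lcm(1, 2, 8) = 8 out-shuffles.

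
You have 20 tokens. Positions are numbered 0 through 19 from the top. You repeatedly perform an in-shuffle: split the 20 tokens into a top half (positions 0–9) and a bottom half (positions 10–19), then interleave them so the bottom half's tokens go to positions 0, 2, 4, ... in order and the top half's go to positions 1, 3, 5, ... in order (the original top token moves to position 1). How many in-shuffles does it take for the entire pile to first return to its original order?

6

The in-shuffle permutes the 20 positions with cycle lengths [2, 3, 3, 6, 6].
Every token is home exactly when every cycle has completed a whole number of laps, i.e. after lcm(2, 3, 6) = 6 in-shuffles.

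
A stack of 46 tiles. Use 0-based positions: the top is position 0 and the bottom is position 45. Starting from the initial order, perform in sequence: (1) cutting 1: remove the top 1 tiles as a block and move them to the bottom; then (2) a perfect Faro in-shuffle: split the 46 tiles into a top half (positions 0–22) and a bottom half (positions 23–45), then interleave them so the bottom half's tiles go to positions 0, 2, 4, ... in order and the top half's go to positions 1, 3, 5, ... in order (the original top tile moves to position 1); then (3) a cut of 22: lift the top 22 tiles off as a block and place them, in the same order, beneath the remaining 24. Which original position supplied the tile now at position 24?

24

Undo the operations in reverse order, starting from position 24:
  undo op 3 (cut 22): 24 ← 0
  undo op 2 (in-shuffle, from bottom half): 0 ← 23
  undo op 1 (cut 1): 23 ← 24
So the tile at position 24 came from original position 24.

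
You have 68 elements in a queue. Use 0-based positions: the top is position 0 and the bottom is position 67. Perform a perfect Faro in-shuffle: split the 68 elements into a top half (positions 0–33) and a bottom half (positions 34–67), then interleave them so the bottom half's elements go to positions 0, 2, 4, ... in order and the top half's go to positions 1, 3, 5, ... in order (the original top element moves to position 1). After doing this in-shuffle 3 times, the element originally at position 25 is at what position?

Track the element's position through each in-shuffle:
25 → 51 → 34 → 0

0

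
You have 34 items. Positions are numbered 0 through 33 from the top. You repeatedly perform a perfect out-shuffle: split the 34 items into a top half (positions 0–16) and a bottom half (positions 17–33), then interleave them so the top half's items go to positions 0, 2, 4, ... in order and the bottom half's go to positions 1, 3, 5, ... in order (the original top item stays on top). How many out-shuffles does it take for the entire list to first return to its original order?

The out-shuffle permutes the 34 positions with cycle lengths [1, 1, 2, 10, 10, 10].
Every item is home exactly when every cycle has completed a whole number of laps, i.e. after lcm(1, 2, 10) = 10 out-shuffles.

10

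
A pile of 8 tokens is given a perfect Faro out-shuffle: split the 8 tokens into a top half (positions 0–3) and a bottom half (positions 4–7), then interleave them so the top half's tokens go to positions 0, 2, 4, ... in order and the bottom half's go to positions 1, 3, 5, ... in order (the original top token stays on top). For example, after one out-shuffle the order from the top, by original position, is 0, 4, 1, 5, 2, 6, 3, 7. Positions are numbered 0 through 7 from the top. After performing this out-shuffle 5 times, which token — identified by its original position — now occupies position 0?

0

Work backwards from position 0, undoing one out-shuffle at a time:
0 ← 0 ← 0 ← 0 ← 0 ← 0
So the token now at position 0 started at position 0.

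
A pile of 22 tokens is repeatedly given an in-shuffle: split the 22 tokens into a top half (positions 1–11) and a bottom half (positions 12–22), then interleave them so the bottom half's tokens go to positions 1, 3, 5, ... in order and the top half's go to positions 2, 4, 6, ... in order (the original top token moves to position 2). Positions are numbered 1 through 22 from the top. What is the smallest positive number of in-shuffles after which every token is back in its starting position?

11

The in-shuffle permutes the 22 positions with cycle lengths [11, 11].
Every token is home exactly when every cycle has completed a whole number of laps, i.e. after lcm(11) = 11 in-shuffles.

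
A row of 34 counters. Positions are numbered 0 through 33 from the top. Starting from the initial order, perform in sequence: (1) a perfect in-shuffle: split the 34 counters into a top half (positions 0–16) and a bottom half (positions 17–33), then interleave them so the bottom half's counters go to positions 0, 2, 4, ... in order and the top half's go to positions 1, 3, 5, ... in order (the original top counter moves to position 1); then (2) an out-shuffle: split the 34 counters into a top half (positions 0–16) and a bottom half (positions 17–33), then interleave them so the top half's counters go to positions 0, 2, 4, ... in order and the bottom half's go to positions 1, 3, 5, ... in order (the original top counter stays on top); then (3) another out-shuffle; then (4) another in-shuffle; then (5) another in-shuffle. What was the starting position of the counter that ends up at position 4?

Undo the operations in reverse order, starting from position 4:
  undo op 5 (in-shuffle, from bottom half): 4 ← 19
  undo op 4 (in-shuffle, from top half): 19 ← 9
  undo op 3 (out-shuffle, from bottom half): 9 ← 21
  undo op 2 (out-shuffle, from bottom half): 21 ← 27
  undo op 1 (in-shuffle, from top half): 27 ← 13
So the counter at position 4 came from original position 13.

13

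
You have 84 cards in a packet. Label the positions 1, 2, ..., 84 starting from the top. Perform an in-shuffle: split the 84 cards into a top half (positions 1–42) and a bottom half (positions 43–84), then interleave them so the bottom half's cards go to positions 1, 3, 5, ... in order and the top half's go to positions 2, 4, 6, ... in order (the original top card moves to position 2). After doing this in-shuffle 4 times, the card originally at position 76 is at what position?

26

Track the card's position through each in-shuffle:
76 → 67 → 49 → 13 → 26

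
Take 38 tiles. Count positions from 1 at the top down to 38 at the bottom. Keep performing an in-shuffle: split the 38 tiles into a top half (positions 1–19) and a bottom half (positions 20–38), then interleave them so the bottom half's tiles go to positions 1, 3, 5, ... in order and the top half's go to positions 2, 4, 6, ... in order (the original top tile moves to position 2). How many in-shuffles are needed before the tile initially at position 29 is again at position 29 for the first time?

Follow position 29 under repeated in-shuffles:
29 → 19 → 38 → 37 → 35 → 31 → 23 → 7 → 14 → 28 → 17 → 34 → 29
It first returns after 12 in-shuffles.

12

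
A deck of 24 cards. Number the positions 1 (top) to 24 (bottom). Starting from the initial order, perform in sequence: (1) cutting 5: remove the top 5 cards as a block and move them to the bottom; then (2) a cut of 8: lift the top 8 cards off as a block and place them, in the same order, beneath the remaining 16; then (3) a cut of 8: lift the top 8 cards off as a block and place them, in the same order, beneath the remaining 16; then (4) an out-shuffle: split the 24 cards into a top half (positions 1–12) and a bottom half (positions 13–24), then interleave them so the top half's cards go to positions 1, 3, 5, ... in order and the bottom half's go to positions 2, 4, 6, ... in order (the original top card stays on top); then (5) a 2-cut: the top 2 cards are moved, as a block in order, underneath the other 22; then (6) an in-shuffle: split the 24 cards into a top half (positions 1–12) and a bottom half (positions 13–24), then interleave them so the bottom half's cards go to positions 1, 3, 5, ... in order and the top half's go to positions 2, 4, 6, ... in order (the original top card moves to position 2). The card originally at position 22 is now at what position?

21

Track the card from position 22 forward through each operation:
  after op 1 (cut 5): 22 → 17
  after op 2 (cut 8): 17 → 9
  after op 3 (cut 8): 9 → 1
  after op 4 (out-shuffle): 1 → 1
  after op 5 (cut 2): 1 → 23
  after op 6 (in-shuffle): 23 → 21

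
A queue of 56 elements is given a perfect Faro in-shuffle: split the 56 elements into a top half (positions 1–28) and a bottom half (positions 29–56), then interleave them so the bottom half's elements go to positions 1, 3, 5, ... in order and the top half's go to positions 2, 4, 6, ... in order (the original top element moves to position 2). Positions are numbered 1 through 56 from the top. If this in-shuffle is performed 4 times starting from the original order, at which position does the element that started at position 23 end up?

26

Track the element's position through each in-shuffle:
23 → 46 → 35 → 13 → 26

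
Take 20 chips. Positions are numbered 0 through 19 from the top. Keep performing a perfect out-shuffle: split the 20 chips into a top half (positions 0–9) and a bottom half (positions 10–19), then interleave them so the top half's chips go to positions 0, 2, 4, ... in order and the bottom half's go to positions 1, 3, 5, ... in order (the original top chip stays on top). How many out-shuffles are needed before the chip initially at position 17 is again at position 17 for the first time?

Follow position 17 under repeated out-shuffles:
17 → 15 → 11 → 3 → 6 → 12 → 5 → 10 → 1 → 2 → 4 → 8 → 16 → 13 → 7 → 14 → 9 → 18 → 17
It first returns after 18 out-shuffles.

18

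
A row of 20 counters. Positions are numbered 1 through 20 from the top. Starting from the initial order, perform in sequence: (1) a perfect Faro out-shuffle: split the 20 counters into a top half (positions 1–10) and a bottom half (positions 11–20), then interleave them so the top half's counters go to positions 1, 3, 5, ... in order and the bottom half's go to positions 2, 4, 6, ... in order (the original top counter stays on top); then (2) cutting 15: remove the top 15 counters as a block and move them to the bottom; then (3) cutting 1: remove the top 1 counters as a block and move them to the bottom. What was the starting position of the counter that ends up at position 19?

Undo the operations in reverse order, starting from position 19:
  undo op 3 (cut 1): 19 ← 20
  undo op 2 (cut 15): 20 ← 15
  undo op 1 (out-shuffle, from top half): 15 ← 8
So the counter at position 19 came from original position 8.

8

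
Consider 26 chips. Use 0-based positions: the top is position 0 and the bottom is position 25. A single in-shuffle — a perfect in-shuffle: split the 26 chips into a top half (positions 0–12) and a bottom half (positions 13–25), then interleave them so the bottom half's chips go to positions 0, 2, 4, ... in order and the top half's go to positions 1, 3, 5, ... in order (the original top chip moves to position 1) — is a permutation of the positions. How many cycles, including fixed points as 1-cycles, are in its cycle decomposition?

3

Trace each unvisited position around until it returns:
(0 1 3 7 15 4 ... len 18) (2 5 11 23 20 14) (8 17)
3 cycles in total.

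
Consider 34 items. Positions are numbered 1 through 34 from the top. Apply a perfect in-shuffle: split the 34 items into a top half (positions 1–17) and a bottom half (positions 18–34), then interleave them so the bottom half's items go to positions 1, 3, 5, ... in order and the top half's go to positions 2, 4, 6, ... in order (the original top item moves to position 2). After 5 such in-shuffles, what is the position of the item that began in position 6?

Track the item's position through each in-shuffle:
6 → 12 → 24 → 13 → 26 → 17

17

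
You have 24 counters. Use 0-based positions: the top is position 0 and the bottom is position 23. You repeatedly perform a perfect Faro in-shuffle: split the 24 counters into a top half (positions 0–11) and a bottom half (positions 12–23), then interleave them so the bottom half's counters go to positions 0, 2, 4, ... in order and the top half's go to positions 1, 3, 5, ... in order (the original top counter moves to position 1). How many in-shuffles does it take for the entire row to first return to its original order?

The in-shuffle permutes the 24 positions with cycle lengths [4, 20].
Every counter is home exactly when every cycle has completed a whole number of laps, i.e. after lcm(4, 20) = 20 in-shuffles.

20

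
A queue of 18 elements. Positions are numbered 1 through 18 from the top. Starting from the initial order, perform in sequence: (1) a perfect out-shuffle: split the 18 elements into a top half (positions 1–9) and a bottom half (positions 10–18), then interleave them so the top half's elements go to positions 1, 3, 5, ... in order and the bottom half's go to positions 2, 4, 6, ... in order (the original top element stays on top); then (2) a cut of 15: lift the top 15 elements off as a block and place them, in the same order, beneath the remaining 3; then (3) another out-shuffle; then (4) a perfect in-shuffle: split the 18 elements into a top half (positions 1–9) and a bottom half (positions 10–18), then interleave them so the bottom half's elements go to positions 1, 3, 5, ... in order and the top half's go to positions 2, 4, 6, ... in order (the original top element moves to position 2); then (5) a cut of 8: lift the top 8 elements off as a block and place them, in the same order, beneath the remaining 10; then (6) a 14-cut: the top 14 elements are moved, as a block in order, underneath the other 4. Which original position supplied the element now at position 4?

Undo the operations in reverse order, starting from position 4:
  undo op 6 (cut 14): 4 ← 18
  undo op 5 (cut 8): 18 ← 8
  undo op 4 (in-shuffle, from top half): 8 ← 4
  undo op 3 (out-shuffle, from bottom half): 4 ← 11
  undo op 2 (cut 15): 11 ← 8
  undo op 1 (out-shuffle, from bottom half): 8 ← 13
So the element at position 4 came from original position 13.

13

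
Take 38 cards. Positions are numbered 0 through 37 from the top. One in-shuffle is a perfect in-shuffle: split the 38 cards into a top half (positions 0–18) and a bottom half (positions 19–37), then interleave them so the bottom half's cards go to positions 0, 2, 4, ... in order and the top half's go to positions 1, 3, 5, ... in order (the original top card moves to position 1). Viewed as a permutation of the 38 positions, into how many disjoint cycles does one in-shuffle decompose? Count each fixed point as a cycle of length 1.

4

Trace each unvisited position around until it returns:
(0 1 3 7 15 31 ... len 12) (2 5 11 23 8 17 ... len 12) (6 13 27 16 33 28 ... len 12) (12 25)
4 cycles in total.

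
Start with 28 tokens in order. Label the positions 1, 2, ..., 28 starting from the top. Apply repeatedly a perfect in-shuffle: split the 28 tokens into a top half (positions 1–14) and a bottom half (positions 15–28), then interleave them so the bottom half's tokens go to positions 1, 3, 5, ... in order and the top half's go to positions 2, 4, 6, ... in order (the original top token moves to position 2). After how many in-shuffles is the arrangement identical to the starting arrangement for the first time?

28

The in-shuffle permutes the 28 positions with cycle lengths [28].
Every token is home exactly when every cycle has completed a whole number of laps, i.e. after lcm(28) = 28 in-shuffles.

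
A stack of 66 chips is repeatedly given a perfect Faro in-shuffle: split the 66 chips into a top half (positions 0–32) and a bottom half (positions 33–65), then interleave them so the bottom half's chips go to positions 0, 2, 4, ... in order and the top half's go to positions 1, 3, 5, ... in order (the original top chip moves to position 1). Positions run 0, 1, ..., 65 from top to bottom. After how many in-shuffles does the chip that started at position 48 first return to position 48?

Follow position 48 under repeated in-shuffles:
48 → 30 → 61 → 56 → 46 → 26 → 53 → 40 → ... → 48 (length 66)
It first returns after 66 in-shuffles.

66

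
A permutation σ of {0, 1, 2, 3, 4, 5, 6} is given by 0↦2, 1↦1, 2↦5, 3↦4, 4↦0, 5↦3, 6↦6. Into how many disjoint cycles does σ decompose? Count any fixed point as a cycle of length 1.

Cycle decomposition: (0 2 5 3 4) (1) (6).
3 cycles.

3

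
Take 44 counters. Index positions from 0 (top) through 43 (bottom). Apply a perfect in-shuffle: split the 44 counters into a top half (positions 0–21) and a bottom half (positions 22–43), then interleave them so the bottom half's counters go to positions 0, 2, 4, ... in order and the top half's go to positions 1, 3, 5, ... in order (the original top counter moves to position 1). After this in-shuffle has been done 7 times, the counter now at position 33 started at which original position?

Work backwards from position 33, undoing one in-shuffle at a time:
33 ← 16 ← 30 ← 37 ← 18 ← 31 ← 15 ← 7
So the counter now at position 33 started at position 7.

7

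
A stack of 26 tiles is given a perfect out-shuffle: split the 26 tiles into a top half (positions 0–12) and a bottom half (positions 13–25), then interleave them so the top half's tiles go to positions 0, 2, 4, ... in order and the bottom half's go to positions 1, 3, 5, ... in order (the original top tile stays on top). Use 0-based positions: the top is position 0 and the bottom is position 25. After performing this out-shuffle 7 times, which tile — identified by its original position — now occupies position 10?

Work backwards from position 10, undoing one out-shuffle at a time:
10 ← 5 ← 15 ← 20 ← 10 ← 5 ← 15 ← 20
So the tile now at position 10 started at position 20.

20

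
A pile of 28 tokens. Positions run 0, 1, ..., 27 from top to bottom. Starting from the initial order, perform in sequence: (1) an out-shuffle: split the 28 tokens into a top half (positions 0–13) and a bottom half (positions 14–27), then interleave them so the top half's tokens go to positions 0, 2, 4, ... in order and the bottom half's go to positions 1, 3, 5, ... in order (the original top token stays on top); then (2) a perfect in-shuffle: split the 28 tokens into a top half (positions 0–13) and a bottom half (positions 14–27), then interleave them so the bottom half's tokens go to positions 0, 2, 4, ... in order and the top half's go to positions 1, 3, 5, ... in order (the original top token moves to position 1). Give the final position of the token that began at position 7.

Track the token from position 7 forward through each operation:
  after op 1 (out-shuffle): 7 → 14
  after op 2 (in-shuffle): 14 → 0

0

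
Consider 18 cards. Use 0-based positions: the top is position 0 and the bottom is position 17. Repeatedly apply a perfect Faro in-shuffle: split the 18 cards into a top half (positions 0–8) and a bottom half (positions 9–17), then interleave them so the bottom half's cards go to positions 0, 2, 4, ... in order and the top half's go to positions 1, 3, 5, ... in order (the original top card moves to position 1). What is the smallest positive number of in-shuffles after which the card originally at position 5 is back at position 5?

18

Follow position 5 under repeated in-shuffles:
5 → 11 → 4 → 9 → 0 → 1 → 3 → 7 → 15 → 12 → 6 → 13 → 8 → 17 → 16 → 14 → 10 → 2 → 5
It first returns after 18 in-shuffles.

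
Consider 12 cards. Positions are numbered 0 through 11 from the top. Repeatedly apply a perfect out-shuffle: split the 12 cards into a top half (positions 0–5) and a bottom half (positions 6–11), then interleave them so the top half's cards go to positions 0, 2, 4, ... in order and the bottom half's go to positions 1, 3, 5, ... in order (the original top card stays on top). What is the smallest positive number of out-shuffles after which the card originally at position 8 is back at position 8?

10

Follow position 8 under repeated out-shuffles:
8 → 5 → 10 → 9 → 7 → 3 → 6 → 1 → 2 → 4 → 8
It first returns after 10 out-shuffles.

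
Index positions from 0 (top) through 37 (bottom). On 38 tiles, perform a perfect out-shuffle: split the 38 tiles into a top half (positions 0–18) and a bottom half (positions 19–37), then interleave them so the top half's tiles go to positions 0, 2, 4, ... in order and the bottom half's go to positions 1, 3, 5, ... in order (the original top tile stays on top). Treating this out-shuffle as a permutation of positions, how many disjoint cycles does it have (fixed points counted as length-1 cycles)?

3

Trace each unvisited position around until it returns:
(0) (1 2 4 8 16 32 ... len 36) (37)
3 cycles in total.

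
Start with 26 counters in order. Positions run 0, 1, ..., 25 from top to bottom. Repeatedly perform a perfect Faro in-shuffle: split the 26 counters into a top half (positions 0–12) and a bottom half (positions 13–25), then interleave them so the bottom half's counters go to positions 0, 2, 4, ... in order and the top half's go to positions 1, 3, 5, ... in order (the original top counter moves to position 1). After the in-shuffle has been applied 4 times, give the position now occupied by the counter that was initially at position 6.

3

Track the counter's position through each in-shuffle:
6 → 13 → 0 → 1 → 3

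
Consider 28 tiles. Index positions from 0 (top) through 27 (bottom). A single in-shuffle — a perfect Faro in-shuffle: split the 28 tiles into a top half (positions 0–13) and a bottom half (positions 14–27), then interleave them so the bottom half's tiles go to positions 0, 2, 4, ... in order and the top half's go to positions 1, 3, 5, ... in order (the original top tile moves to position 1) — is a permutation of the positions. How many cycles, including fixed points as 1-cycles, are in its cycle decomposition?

1

Trace each unvisited position around until it returns:
(0 1 3 7 15 2 ... len 28)
1 cycle in total.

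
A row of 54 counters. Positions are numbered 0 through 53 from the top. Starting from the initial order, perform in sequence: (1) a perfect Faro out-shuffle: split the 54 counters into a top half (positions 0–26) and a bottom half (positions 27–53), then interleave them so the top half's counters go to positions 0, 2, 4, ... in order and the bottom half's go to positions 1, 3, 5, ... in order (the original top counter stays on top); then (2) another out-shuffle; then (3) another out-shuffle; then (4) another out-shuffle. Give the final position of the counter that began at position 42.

Track the counter from position 42 forward through each operation:
  after op 1 (out-shuffle): 42 → 31
  after op 2 (out-shuffle): 31 → 9
  after op 3 (out-shuffle): 9 → 18
  after op 4 (out-shuffle): 18 → 36

36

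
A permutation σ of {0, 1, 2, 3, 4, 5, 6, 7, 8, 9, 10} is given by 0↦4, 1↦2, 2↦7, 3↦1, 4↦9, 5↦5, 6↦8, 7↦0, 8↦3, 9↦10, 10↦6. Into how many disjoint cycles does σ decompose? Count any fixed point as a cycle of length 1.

Cycle decomposition: (0 4 9 10 6 8 3 1 2 7) (5).
2 cycles.

2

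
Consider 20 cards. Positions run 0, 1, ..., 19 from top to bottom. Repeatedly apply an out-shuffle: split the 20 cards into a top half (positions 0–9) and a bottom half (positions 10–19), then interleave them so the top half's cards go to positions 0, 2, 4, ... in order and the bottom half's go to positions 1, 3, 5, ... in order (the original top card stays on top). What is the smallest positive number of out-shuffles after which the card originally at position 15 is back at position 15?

Follow position 15 under repeated out-shuffles:
15 → 11 → 3 → 6 → 12 → 5 → 10 → 1 → 2 → 4 → 8 → 16 → 13 → 7 → 14 → 9 → 18 → 17 → 15
It first returns after 18 out-shuffles.

18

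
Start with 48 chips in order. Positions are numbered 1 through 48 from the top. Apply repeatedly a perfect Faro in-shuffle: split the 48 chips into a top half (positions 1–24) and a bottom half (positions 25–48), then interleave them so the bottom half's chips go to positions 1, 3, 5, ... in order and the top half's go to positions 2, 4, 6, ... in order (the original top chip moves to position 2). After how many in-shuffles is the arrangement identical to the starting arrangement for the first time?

21

The in-shuffle permutes the 48 positions with cycle lengths [3, 3, 21, 21].
Every chip is home exactly when every cycle has completed a whole number of laps, i.e. after lcm(3, 21) = 21 in-shuffles.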